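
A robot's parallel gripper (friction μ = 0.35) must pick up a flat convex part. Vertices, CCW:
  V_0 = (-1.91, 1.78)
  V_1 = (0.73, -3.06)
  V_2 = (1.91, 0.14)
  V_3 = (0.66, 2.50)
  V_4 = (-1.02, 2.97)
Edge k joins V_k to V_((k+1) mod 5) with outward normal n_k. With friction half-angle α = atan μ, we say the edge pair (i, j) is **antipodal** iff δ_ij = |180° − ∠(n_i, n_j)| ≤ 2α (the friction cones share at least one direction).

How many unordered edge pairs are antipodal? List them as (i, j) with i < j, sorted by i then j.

count = 2; pairs: (0,2), (1,4)

α = atan 0.35 = 19.29°;  2α = 38.58°
n_0 = (-0.8779, -0.4789)
n_1 = (+0.9382, -0.3460)
n_2 = (+0.8837, +0.4681)
n_3 = (+0.2694, +0.9630)
n_4 = (-0.8008, +0.5989)
  (0,1): δ = 48.85°  ·
  (0,2): δ = 0.70°  ✓
  (0,3): δ = 45.76°  ·
  (0,4): δ = 114.60°  ·
  (1,2): δ = 131.85°  ·
  (1,3): δ = 85.39°  ·
  (1,4): δ = 16.55°  ✓
  (2,3): δ = 133.54°  ·
  (2,4): δ = 64.70°  ·
  (3,4): δ = 111.16°  ·
antipodal pairs: 2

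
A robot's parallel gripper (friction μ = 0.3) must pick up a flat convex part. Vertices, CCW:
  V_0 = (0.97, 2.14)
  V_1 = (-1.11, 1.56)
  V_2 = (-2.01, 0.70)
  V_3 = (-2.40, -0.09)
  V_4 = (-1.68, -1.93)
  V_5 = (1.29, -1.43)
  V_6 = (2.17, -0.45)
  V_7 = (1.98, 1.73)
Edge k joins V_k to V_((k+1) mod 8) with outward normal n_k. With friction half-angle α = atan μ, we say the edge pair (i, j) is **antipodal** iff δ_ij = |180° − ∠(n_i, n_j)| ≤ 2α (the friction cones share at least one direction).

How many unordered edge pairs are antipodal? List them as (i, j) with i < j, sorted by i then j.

α = atan 0.3 = 16.70°;  2α = 33.40°
n_0 = (-0.2686, +0.9633)
n_1 = (-0.6909, +0.7230)
n_2 = (-0.8967, +0.4427)
n_3 = (-0.9312, -0.3644)
n_4 = (+0.1660, -0.9861)
n_5 = (+0.7440, -0.6681)
n_6 = (+0.9962, +0.0868)
n_7 = (+0.3761, +0.9266)
  (0,1): δ = 151.88°  ·
  (0,2): δ = 131.86°  ·
  (0,3): δ = 84.21°  ·
  (0,4): δ = 6.02°  ✓
  (0,5): δ = 32.50°  ✓
  (0,6): δ = 79.40°  ·
  (0,7): δ = 142.32°  ·
  (1,2): δ = 159.97°  ·
  (1,3): δ = 112.33°  ·
  (1,4): δ = 34.14°  ·
  (1,5): δ = 4.38°  ✓
  (1,6): δ = 51.28°  ·
  (1,7): δ = 114.21°  ·
  (2,3): δ = 132.36°  ·
  (2,4): δ = 54.17°  ·
  (2,5): δ = 15.65°  ✓
  (2,6): δ = 31.26°  ✓
  (2,7): δ = 94.18°  ·
  (3,4): δ = 101.81°  ·
  (3,5): δ = 63.29°  ·
  (3,6): δ = 16.39°  ✓
  (3,7): δ = 46.54°  ·
  (4,5): δ = 141.48°  ·
  (4,6): δ = 94.58°  ·
  (4,7): δ = 31.65°  ✓
  (5,6): δ = 133.10°  ·
  (5,7): δ = 70.17°  ·
  (6,7): δ = 117.08°  ·
antipodal pairs: 7

count = 7; pairs: (0,4), (0,5), (1,5), (2,5), (2,6), (3,6), (4,7)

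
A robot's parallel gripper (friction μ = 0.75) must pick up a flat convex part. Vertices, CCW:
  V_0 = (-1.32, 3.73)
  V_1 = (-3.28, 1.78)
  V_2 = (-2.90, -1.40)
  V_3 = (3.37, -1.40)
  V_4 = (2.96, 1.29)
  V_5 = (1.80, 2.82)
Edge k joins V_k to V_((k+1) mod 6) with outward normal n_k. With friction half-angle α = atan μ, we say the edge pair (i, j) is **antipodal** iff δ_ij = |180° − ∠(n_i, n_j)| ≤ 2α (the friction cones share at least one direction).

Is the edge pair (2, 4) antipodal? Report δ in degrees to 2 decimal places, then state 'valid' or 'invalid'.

δ = 52.83°, valid

α = atan 0.75 = 36.87°;  2α = 73.74°
edge 2: e_2 = (+6.27, +0.00);  n_2 = (+0.0000, -1.0000)
edge 4: e_4 = (-1.16, +1.53);  n_4 = (+0.7969, +0.6042)
∠(n_2, n_4) = 127.17°
δ = |180° − 127.17°| = 52.83°
52.83° ≤ 2α = 73.74°  →  valid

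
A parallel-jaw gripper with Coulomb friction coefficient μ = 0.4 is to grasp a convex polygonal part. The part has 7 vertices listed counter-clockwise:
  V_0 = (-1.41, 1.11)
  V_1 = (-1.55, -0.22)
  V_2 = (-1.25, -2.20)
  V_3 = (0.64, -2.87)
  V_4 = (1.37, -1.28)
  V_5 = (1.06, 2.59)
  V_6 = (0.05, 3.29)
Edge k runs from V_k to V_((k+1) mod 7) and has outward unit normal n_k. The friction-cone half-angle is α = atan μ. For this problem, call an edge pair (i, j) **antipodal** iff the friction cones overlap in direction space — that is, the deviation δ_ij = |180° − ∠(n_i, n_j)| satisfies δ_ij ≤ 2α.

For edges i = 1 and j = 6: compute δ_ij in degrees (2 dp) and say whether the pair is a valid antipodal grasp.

α = atan 0.4 = 21.80°;  2α = 43.60°
edge 1: e_1 = (+0.30, -1.98);  n_1 = (-0.9887, -0.1498)
edge 6: e_6 = (-1.46, -2.18);  n_6 = (-0.8309, +0.5565)
∠(n_1, n_6) = 42.43°
δ = |180° − 42.43°| = 137.57°
137.57° > 2α = 43.60°  →  invalid

δ = 137.57°, invalid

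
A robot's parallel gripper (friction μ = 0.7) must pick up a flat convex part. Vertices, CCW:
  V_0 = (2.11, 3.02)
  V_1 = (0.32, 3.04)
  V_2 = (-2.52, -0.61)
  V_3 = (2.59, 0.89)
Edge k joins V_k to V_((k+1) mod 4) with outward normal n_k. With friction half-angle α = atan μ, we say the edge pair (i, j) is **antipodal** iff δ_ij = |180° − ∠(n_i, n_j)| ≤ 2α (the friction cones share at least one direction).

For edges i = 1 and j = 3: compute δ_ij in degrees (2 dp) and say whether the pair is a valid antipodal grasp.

α = atan 0.7 = 34.99°;  2α = 69.98°
edge 1: e_1 = (-2.84, -3.65);  n_1 = (-0.7892, +0.6141)
edge 3: e_3 = (-0.48, +2.13);  n_3 = (+0.9755, +0.2198)
∠(n_1, n_3) = 129.41°
δ = |180° − 129.41°| = 50.59°
50.59° ≤ 2α = 69.98°  →  valid

δ = 50.59°, valid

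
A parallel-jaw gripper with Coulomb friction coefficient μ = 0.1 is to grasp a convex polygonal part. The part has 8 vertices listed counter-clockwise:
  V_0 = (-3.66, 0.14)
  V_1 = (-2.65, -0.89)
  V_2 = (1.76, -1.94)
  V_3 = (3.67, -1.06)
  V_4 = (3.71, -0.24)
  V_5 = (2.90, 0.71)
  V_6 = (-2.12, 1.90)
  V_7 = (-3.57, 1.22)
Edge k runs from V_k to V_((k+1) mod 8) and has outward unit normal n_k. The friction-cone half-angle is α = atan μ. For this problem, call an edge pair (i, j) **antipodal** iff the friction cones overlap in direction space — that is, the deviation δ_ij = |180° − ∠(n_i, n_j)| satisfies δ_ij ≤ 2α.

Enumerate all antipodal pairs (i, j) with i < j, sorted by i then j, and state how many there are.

α = atan 0.1 = 5.71°;  2α = 11.42°
n_0 = (-0.7140, -0.7001)
n_1 = (-0.2316, -0.9728)
n_2 = (+0.4185, -0.9082)
n_3 = (+0.9988, -0.0487)
n_4 = (+0.7610, +0.6488)
n_5 = (+0.2307, +0.9730)
n_6 = (-0.4246, +0.9054)
n_7 = (-0.9965, +0.0830)
  (0,1): δ = 147.83°  ·
  (0,2): δ = 109.70°  ·
  (0,3): δ = 47.23°  ·
  (0,4): δ = 3.99°  ✓
  (0,5): δ = 32.23°  ·
  (0,6): δ = 70.69°  ·
  (0,7): δ = 130.80°  ·
  (1,2): δ = 141.87°  ·
  (1,3): δ = 79.40°  ·
  (1,4): δ = 36.16°  ·
  (1,5): δ = 0.06°  ✓
  (1,6): δ = 38.52°  ·
  (1,7): δ = 98.63°  ·
  (2,3): δ = 117.53°  ·
  (2,4): δ = 74.29°  ·
  (2,5): δ = 38.07°  ·
  (2,6): δ = 0.39°  ✓
  (2,7): δ = 60.50°  ·
  (3,4): δ = 136.76°  ·
  (3,5): δ = 100.54°  ·
  (3,6): δ = 62.08°  ·
  (3,7): δ = 1.97°  ✓
  (4,5): δ = 143.79°  ·
  (4,6): δ = 105.33°  ·
  (4,7): δ = 45.22°  ·
  (5,6): δ = 141.54°  ·
  (5,7): δ = 81.43°  ·
  (6,7): δ = 119.89°  ·
antipodal pairs: 4

count = 4; pairs: (0,4), (1,5), (2,6), (3,7)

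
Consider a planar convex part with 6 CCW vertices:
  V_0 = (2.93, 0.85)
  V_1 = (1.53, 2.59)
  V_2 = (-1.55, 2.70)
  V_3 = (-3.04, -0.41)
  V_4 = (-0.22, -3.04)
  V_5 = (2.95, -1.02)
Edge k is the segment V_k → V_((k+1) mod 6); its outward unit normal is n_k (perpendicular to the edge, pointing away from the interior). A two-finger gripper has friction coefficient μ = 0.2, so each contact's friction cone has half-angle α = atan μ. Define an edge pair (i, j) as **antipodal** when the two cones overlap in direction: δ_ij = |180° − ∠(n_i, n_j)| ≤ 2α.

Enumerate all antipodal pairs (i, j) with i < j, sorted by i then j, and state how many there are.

α = atan 0.2 = 11.31°;  2α = 22.62°
n_0 = (+0.7791, +0.6269)
n_1 = (+0.0357, +0.9994)
n_2 = (-0.9018, +0.4321)
n_3 = (-0.6820, -0.7313)
n_4 = (+0.5374, -0.8433)
n_5 = (+0.9999, +0.0107)
  (0,1): δ = 130.87°  ·
  (0,2): δ = 64.42°  ·
  (0,3): δ = 8.18°  ✓
  (0,4): δ = 83.69°  ·
  (0,5): δ = 141.79°  ·
  (1,2): δ = 113.55°  ·
  (1,3): δ = 40.96°  ·
  (1,4): δ = 34.55°  ·
  (1,5): δ = 92.66°  ·
  (2,3): δ = 107.40°  ·
  (2,4): δ = 31.89°  ·
  (2,5): δ = 26.21°  ·
  (3,4): δ = 104.49°  ·
  (3,5): δ = 46.38°  ·
  (4,5): δ = 121.89°  ·
antipodal pairs: 1

count = 1; pairs: (0,3)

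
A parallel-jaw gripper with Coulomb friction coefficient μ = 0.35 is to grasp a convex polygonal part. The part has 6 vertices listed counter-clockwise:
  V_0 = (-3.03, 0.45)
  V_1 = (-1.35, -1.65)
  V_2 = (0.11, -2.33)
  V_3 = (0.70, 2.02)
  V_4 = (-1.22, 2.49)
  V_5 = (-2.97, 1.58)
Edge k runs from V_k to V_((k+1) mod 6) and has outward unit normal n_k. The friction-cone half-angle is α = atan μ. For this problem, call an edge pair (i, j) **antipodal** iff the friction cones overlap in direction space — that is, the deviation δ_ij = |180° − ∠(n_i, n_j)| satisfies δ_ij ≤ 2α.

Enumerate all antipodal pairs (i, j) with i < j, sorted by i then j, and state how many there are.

α = atan 0.35 = 19.29°;  2α = 38.58°
n_0 = (-0.7809, -0.6247)
n_1 = (-0.4222, -0.9065)
n_2 = (+0.9909, -0.1344)
n_3 = (+0.2378, +0.9713)
n_4 = (-0.4614, +0.8872)
n_5 = (-0.9986, +0.0530)
  (0,1): δ = 153.63°  ·
  (0,2): δ = 46.38°  ·
  (0,3): δ = 37.59°  ✓
  (0,4): δ = 78.81°  ·
  (0,5): δ = 138.30°  ·
  (1,2): δ = 72.75°  ·
  (1,3): δ = 11.22°  ✓
  (1,4): δ = 52.45°  ·
  (1,5): δ = 111.93°  ·
  (2,3): δ = 96.03°  ·
  (2,4): δ = 54.80°  ·
  (2,5): δ = 4.68°  ✓
  (3,4): δ = 138.77°  ·
  (3,5): δ = 79.28°  ·
  (4,5): δ = 120.51°  ·
antipodal pairs: 3

count = 3; pairs: (0,3), (1,3), (2,5)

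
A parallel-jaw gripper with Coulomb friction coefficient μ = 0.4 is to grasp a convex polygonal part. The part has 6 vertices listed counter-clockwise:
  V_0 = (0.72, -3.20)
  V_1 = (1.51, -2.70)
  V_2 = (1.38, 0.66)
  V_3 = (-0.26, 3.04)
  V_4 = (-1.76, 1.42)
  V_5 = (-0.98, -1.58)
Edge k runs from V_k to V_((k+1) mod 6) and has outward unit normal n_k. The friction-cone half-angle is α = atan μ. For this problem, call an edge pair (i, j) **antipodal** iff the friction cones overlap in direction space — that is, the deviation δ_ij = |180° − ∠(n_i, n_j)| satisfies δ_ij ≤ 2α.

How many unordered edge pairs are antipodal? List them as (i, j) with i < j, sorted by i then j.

α = atan 0.4 = 21.80°;  2α = 43.60°
n_0 = (+0.5348, -0.8450)
n_1 = (+0.9993, +0.0387)
n_2 = (+0.8234, +0.5674)
n_3 = (-0.7338, +0.6794)
n_4 = (-0.9678, -0.2516)
n_5 = (-0.6899, -0.7239)
  (0,1): δ = 120.11°  ·
  (0,2): δ = 87.76°  ·
  (0,3): δ = 14.87°  ✓
  (0,4): δ = 72.24°  ·
  (0,5): δ = 104.05°  ·
  (1,2): δ = 147.65°  ·
  (1,3): δ = 45.01°  ·
  (1,4): δ = 12.36°  ✓
  (1,5): δ = 44.16°  ·
  (2,3): δ = 77.37°  ·
  (2,4): δ = 20.00°  ✓
  (2,5): δ = 11.81°  ✓
  (3,4): δ = 122.63°  ·
  (3,5): δ = 90.82°  ·
  (4,5): δ = 148.19°  ·
antipodal pairs: 4

count = 4; pairs: (0,3), (1,4), (2,4), (2,5)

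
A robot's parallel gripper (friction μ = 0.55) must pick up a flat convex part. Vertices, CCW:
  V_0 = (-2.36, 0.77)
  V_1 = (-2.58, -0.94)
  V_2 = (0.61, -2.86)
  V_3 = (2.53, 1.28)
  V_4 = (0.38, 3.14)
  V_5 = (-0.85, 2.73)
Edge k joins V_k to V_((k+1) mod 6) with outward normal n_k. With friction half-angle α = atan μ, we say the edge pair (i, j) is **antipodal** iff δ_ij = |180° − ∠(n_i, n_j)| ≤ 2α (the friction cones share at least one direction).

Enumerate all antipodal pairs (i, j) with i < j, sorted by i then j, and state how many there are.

count = 6; pairs: (0,2), (0,3), (1,3), (1,4), (2,4), (2,5)

α = atan 0.55 = 28.81°;  2α = 57.62°
n_0 = (-0.9918, +0.1276)
n_1 = (-0.5157, -0.8568)
n_2 = (+0.9072, -0.4207)
n_3 = (+0.6543, +0.7563)
n_4 = (-0.3162, +0.9487)
n_5 = (-0.7922, +0.6103)
  (0,1): δ = 113.71°  ·
  (0,2): δ = 17.55°  ✓
  (0,3): δ = 56.47°  ✓
  (0,4): δ = 115.77°  ·
  (0,5): δ = 149.72°  ·
  (1,2): δ = 83.84°  ·
  (1,3): δ = 9.82°  ✓
  (1,4): δ = 49.48°  ✓
  (1,5): δ = 83.43°  ·
  (2,3): δ = 105.98°  ·
  (2,4): δ = 46.68°  ✓
  (2,5): δ = 12.73°  ✓
  (3,4): δ = 120.70°  ·
  (3,5): δ = 86.75°  ·
  (4,5): δ = 146.05°  ·
antipodal pairs: 6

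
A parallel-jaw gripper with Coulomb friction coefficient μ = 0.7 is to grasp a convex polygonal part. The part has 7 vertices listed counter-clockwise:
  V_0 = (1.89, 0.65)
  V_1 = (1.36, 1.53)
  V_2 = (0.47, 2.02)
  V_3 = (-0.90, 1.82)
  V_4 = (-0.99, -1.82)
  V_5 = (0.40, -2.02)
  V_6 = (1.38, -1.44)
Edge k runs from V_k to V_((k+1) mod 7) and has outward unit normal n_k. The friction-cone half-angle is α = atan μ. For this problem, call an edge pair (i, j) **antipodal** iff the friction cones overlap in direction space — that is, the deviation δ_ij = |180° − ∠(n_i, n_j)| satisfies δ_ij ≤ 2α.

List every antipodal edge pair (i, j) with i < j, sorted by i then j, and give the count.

α = atan 0.7 = 34.99°;  2α = 69.98°
n_0 = (+0.8566, +0.5159)
n_1 = (+0.4823, +0.8760)
n_2 = (-0.1445, +0.9895)
n_3 = (-0.9997, +0.0247)
n_4 = (-0.1424, -0.9898)
n_5 = (+0.5093, -0.8606)
n_6 = (+0.9715, -0.2371)
  (0,1): δ = 149.89°  ·
  (0,2): δ = 112.75°  ·
  (0,3): δ = 32.48°  ✓
  (0,4): δ = 50.75°  ✓
  (0,5): δ = 89.56°  ·
  (0,6): δ = 135.23°  ·
  (1,2): δ = 142.86°  ·
  (1,3): δ = 62.58°  ✓
  (1,4): δ = 20.65°  ✓
  (1,5): δ = 59.45°  ✓
  (1,6): δ = 105.12°  ·
  (2,3): δ = 99.72°  ·
  (2,4): δ = 16.49°  ✓
  (2,5): δ = 22.31°  ✓
  (2,6): δ = 67.98°  ✓
  (3,4): δ = 96.77°  ·
  (3,5): δ = 57.97°  ✓
  (3,6): δ = 12.30°  ✓
  (4,5): δ = 141.19°  ·
  (4,6): δ = 95.53°  ·
  (5,6): δ = 134.33°  ·
antipodal pairs: 10

count = 10; pairs: (0,3), (0,4), (1,3), (1,4), (1,5), (2,4), (2,5), (2,6), (3,5), (3,6)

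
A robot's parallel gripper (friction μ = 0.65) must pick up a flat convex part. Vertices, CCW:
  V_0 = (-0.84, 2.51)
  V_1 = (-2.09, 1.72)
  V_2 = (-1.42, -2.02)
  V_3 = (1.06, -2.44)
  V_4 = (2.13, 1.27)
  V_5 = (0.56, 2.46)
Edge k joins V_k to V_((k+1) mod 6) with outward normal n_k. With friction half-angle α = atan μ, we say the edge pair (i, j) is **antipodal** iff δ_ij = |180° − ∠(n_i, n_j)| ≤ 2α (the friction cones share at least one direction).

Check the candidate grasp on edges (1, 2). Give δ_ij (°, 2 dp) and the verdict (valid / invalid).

α = atan 0.65 = 33.02°;  2α = 66.05°
edge 1: e_1 = (+0.67, -3.74);  n_1 = (-0.9843, -0.1763)
edge 2: e_2 = (+2.48, -0.42);  n_2 = (-0.1670, -0.9860)
∠(n_1, n_2) = 70.23°
δ = |180° − 70.23°| = 109.77°
109.77° > 2α = 66.05°  →  invalid

δ = 109.77°, invalid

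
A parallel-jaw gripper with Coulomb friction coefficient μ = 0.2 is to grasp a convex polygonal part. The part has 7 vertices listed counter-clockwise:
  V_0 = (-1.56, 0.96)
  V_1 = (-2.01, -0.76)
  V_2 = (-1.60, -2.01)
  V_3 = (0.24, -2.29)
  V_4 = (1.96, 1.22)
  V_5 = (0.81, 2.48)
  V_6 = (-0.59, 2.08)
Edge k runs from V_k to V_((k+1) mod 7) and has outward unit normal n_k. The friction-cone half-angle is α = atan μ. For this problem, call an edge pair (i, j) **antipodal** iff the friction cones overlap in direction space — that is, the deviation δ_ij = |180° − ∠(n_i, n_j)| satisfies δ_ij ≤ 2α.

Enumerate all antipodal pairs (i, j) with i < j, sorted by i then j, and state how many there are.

count = 2; pairs: (0,3), (3,6)

α = atan 0.2 = 11.31°;  2α = 22.62°
n_0 = (-0.9674, +0.2531)
n_1 = (-0.9502, -0.3117)
n_2 = (-0.1504, -0.9886)
n_3 = (+0.8980, -0.4400)
n_4 = (+0.7386, +0.6741)
n_5 = (-0.2747, +0.9615)
n_6 = (-0.7559, +0.6547)
  (0,1): δ = 147.18°  ·
  (0,2): δ = 83.99°  ·
  (0,3): δ = 11.44°  ✓
  (0,4): δ = 57.05°  ·
  (0,5): δ = 120.61°  ·
  (0,6): δ = 153.77°  ·
  (1,2): δ = 116.81°  ·
  (1,3): δ = 44.27°  ·
  (1,4): δ = 24.23°  ·
  (1,5): δ = 87.79°  ·
  (1,6): δ = 120.95°  ·
  (2,3): δ = 107.45°  ·
  (2,4): δ = 38.96°  ·
  (2,5): δ = 24.60°  ·
  (2,6): δ = 57.76°  ·
  (3,4): δ = 111.51°  ·
  (3,5): δ = 47.95°  ·
  (3,6): δ = 14.79°  ✓
  (4,5): δ = 116.44°  ·
  (4,6): δ = 83.28°  ·
  (5,6): δ = 146.84°  ·
antipodal pairs: 2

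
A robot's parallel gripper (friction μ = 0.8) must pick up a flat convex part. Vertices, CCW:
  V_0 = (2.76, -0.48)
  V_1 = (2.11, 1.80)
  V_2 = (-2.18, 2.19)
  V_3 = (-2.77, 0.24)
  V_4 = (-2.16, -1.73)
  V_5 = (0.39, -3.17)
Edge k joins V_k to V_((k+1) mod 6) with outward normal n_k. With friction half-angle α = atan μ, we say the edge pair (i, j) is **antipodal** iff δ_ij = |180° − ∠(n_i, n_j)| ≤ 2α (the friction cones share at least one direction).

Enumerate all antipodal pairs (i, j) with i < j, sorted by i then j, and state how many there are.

count = 8; pairs: (0,2), (0,3), (0,4), (1,3), (1,4), (1,5), (2,5), (3,5)

α = atan 0.8 = 38.66°;  2α = 77.32°
n_0 = (+0.9617, +0.2742)
n_1 = (+0.0905, +0.9959)
n_2 = (-0.9571, +0.2896)
n_3 = (-0.9553, -0.2958)
n_4 = (-0.4917, -0.8708)
n_5 = (+0.7503, -0.6611)
  (0,1): δ = 111.11°  ·
  (0,2): δ = 32.75°  ✓
  (0,3): δ = 1.29°  ✓
  (0,4): δ = 44.63°  ✓
  (0,5): δ = 122.71°  ·
  (1,2): δ = 101.64°  ·
  (1,3): δ = 67.60°  ✓
  (1,4): δ = 24.26°  ✓
  (1,5): δ = 53.81°  ✓
  (2,3): δ = 145.96°  ·
  (2,4): δ = 102.62°  ·
  (2,5): δ = 24.55°  ✓
  (3,4): δ = 136.66°  ·
  (3,5): δ = 58.59°  ✓
  (4,5): δ = 101.93°  ·
antipodal pairs: 8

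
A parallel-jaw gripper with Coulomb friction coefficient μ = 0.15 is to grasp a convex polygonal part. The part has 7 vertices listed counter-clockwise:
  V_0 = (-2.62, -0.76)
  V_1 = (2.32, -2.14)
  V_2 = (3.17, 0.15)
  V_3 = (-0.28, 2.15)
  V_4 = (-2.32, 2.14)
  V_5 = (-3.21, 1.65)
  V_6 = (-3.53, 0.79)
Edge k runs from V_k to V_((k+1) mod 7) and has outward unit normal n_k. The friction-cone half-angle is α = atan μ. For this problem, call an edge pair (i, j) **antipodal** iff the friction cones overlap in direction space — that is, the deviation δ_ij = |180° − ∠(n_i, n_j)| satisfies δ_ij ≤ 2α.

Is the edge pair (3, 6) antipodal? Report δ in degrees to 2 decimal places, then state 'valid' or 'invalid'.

δ = 59.86°, invalid

α = atan 0.15 = 8.53°;  2α = 17.06°
edge 3: e_3 = (-2.04, -0.01);  n_3 = (-0.0049, +1.0000)
edge 6: e_6 = (+0.91, -1.55);  n_6 = (-0.8624, -0.5063)
∠(n_3, n_6) = 120.14°
δ = |180° − 120.14°| = 59.86°
59.86° > 2α = 17.06°  →  invalid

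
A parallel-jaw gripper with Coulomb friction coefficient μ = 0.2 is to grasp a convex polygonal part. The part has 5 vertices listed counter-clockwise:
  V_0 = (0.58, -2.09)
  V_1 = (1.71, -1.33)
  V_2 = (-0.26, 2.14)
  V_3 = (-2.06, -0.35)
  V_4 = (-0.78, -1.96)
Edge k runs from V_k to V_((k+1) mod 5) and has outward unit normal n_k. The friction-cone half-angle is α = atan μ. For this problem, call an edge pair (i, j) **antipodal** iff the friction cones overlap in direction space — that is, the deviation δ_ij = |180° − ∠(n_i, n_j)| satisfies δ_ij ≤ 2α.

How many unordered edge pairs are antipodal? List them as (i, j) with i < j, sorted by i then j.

α = atan 0.2 = 11.31°;  2α = 22.62°
n_0 = (+0.5581, -0.8298)
n_1 = (+0.8696, +0.4937)
n_2 = (-0.8104, +0.5858)
n_3 = (-0.7828, -0.6223)
n_4 = (-0.0952, -0.9955)
  (0,1): δ = 94.34°  ·
  (0,2): δ = 20.21°  ✓
  (0,3): δ = 94.56°  ·
  (0,4): δ = 140.62°  ·
  (1,2): δ = 65.45°  ·
  (1,3): δ = 8.90°  ✓
  (1,4): δ = 54.96°  ·
  (2,3): δ = 105.65°  ·
  (2,4): δ = 59.60°  ·
  (3,4): δ = 133.95°  ·
antipodal pairs: 2

count = 2; pairs: (0,2), (1,3)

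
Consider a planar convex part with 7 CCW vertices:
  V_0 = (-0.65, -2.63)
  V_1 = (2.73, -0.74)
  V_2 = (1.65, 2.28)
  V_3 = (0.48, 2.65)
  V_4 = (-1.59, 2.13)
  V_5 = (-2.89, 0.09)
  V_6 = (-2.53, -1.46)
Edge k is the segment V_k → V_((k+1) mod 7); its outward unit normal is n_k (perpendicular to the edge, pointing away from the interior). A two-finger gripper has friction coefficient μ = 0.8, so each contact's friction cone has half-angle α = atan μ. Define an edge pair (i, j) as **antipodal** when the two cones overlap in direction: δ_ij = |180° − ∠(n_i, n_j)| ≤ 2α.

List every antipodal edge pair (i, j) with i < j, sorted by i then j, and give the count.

α = atan 0.8 = 38.66°;  2α = 77.32°
n_0 = (+0.4881, -0.8728)
n_1 = (+0.9416, +0.3367)
n_2 = (+0.3015, +0.9535)
n_3 = (-0.2436, +0.9699)
n_4 = (-0.8433, +0.5374)
n_5 = (-0.9741, -0.2262)
n_6 = (-0.5284, -0.8490)
  (0,1): δ = 99.53°  ·
  (0,2): δ = 46.76°  ✓
  (0,3): δ = 15.11°  ✓
  (0,4): δ = 28.28°  ✓
  (0,5): δ = 73.86°  ✓
  (0,6): δ = 118.89°  ·
  (1,2): δ = 127.23°  ·
  (1,3): δ = 95.58°  ·
  (1,4): δ = 52.19°  ✓
  (1,5): δ = 6.60°  ✓
  (1,6): δ = 38.43°  ✓
  (2,3): δ = 148.35°  ·
  (2,4): δ = 104.96°  ·
  (2,5): δ = 59.38°  ✓
  (2,6): δ = 14.35°  ✓
  (3,4): δ = 136.61°  ·
  (3,5): δ = 91.03°  ·
  (3,6): δ = 46.00°  ✓
  (4,5): δ = 134.42°  ·
  (4,6): δ = 89.39°  ·
  (5,6): δ = 134.97°  ·
antipodal pairs: 10

count = 10; pairs: (0,2), (0,3), (0,4), (0,5), (1,4), (1,5), (1,6), (2,5), (2,6), (3,6)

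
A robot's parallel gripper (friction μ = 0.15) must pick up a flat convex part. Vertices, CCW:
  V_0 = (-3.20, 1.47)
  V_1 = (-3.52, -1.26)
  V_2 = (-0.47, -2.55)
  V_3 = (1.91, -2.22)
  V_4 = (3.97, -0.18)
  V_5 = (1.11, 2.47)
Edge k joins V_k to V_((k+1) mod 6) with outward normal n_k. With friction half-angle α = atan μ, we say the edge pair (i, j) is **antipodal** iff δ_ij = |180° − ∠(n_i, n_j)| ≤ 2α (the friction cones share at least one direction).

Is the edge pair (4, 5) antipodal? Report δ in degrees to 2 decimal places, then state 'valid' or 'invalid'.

δ = 124.12°, invalid

α = atan 0.15 = 8.53°;  2α = 17.06°
edge 4: e_4 = (-2.86, +2.65);  n_4 = (+0.6797, +0.7335)
edge 5: e_5 = (-4.31, -1.00);  n_5 = (-0.2260, +0.9741)
∠(n_4, n_5) = 55.88°
δ = |180° − 55.88°| = 124.12°
124.12° > 2α = 17.06°  →  invalid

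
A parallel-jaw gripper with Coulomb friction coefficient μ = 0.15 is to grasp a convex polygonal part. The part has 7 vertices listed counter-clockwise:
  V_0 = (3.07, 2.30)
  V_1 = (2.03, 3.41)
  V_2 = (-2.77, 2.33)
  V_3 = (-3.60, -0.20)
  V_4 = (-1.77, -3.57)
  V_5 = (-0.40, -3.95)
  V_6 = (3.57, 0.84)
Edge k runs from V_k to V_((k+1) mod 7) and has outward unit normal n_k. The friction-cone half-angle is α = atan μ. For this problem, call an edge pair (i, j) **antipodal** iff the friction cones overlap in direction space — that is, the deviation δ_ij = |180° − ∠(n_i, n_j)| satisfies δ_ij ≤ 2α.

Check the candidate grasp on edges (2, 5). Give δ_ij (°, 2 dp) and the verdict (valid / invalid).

δ = 21.49°, invalid

α = atan 0.15 = 8.53°;  2α = 17.06°
edge 2: e_2 = (-0.83, -2.53);  n_2 = (-0.9502, +0.3117)
edge 5: e_5 = (+3.97, +4.79);  n_5 = (+0.7699, -0.6381)
∠(n_2, n_5) = 158.51°
δ = |180° − 158.51°| = 21.49°
21.49° > 2α = 17.06°  →  invalid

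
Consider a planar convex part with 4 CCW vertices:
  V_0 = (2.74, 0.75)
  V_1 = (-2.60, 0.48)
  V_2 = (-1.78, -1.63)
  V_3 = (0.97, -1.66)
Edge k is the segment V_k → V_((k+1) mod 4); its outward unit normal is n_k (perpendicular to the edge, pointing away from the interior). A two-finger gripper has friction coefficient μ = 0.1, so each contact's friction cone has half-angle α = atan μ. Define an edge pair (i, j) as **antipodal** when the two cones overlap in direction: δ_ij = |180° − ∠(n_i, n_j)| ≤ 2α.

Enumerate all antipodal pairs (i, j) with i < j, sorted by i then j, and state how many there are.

α = atan 0.1 = 5.71°;  2α = 11.42°
n_0 = (-0.0505, +0.9987)
n_1 = (-0.9321, -0.3622)
n_2 = (-0.0109, -0.9999)
n_3 = (+0.8060, -0.5919)
  (0,1): δ = 71.66°  ·
  (0,2): δ = 3.52°  ✓
  (0,3): δ = 50.81°  ·
  (1,2): δ = 111.86°  ·
  (1,3): δ = 57.53°  ·
  (2,3): δ = 125.67°  ·
antipodal pairs: 1

count = 1; pairs: (0,2)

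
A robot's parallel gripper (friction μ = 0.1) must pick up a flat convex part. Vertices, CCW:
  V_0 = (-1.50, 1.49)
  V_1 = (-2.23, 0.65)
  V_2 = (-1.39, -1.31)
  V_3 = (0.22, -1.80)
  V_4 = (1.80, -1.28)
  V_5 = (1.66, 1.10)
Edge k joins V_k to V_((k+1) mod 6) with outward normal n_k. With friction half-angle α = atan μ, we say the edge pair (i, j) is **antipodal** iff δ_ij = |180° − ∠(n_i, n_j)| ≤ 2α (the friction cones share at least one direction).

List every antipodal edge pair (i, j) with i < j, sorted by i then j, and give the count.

α = atan 0.1 = 5.71°;  2α = 11.42°
n_0 = (-0.7548, +0.6560)
n_1 = (-0.9191, -0.3939)
n_2 = (-0.2912, -0.9567)
n_3 = (+0.3126, -0.9499)
n_4 = (+0.9983, +0.0587)
n_5 = (+0.1225, +0.9925)
  (0,1): δ = 115.81°  ·
  (0,2): δ = 65.94°  ·
  (0,3): δ = 30.79°  ·
  (0,4): δ = 44.36°  ·
  (0,5): δ = 123.96°  ·
  (1,2): δ = 130.13°  ·
  (1,3): δ = 94.98°  ·
  (1,4): δ = 19.83°  ·
  (1,5): δ = 59.77°  ·
  (2,3): δ = 144.86°  ·
  (2,4): δ = 69.71°  ·
  (2,5): δ = 9.89°  ✓
  (3,4): δ = 104.85°  ·
  (3,5): δ = 25.25°  ·
  (4,5): δ = 100.40°  ·
antipodal pairs: 1

count = 1; pairs: (2,5)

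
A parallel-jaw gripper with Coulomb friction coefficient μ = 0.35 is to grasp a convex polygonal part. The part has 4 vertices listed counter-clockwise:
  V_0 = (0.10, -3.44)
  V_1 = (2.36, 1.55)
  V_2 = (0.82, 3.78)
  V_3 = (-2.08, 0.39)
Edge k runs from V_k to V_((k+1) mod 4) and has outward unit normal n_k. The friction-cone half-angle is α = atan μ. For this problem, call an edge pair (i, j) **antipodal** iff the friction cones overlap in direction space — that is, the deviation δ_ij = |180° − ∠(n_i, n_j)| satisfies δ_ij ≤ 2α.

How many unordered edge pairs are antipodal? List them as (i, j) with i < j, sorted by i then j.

count = 2; pairs: (0,2), (1,3)

α = atan 0.35 = 19.29°;  2α = 38.58°
n_0 = (+0.9109, -0.4126)
n_1 = (+0.8229, +0.5683)
n_2 = (-0.7599, +0.6501)
n_3 = (-0.8691, -0.4947)
  (0,1): δ = 121.01°  ·
  (0,2): δ = 16.18°  ✓
  (0,3): δ = 54.01°  ·
  (1,2): δ = 75.17°  ·
  (1,3): δ = 4.98°  ✓
  (2,3): δ = 109.81°  ·
antipodal pairs: 2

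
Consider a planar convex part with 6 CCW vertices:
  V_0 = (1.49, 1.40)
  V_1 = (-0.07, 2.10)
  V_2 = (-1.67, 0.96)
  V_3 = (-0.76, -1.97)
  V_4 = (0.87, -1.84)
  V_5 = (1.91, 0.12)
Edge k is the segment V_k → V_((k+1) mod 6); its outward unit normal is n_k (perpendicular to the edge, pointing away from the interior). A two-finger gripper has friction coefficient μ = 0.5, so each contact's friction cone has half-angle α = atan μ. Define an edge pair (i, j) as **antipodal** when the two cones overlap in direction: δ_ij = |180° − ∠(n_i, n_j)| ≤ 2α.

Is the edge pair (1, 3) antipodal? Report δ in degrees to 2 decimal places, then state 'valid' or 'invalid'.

δ = 30.91°, valid

α = atan 0.5 = 26.57°;  2α = 53.13°
edge 1: e_1 = (-1.60, -1.14);  n_1 = (-0.5803, +0.8144)
edge 3: e_3 = (+1.63, +0.13);  n_3 = (+0.0795, -0.9968)
∠(n_1, n_3) = 149.09°
δ = |180° − 149.09°| = 30.91°
30.91° ≤ 2α = 53.13°  →  valid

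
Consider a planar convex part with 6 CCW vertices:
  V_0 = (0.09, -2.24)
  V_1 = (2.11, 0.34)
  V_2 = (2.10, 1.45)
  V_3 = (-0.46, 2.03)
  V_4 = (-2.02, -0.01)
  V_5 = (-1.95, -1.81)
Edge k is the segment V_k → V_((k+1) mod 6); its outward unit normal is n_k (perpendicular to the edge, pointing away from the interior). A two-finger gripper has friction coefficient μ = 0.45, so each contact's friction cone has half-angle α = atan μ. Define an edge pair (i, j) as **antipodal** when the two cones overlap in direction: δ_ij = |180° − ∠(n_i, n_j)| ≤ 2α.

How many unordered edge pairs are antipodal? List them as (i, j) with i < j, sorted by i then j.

α = atan 0.45 = 24.23°;  2α = 48.46°
n_0 = (+0.7874, -0.6165)
n_1 = (+1.0000, +0.0090)
n_2 = (+0.2210, +0.9753)
n_3 = (-0.7944, +0.6075)
n_4 = (-0.9992, -0.0389)
n_5 = (-0.2063, -0.9785)
  (0,1): δ = 141.42°  ·
  (0,2): δ = 64.71°  ·
  (0,3): δ = 0.65°  ✓
  (0,4): δ = 40.29°  ✓
  (0,5): δ = 116.16°  ·
  (1,2): δ = 103.28°  ·
  (1,3): δ = 37.92°  ✓
  (1,4): δ = 1.71°  ✓
  (1,5): δ = 77.58°  ·
  (2,3): δ = 114.64°  ·
  (2,4): δ = 75.01°  ·
  (2,5): δ = 0.86°  ✓
  (3,4): δ = 140.37°  ·
  (3,5): δ = 64.50°  ·
  (4,5): δ = 104.13°  ·
antipodal pairs: 5

count = 5; pairs: (0,3), (0,4), (1,3), (1,4), (2,5)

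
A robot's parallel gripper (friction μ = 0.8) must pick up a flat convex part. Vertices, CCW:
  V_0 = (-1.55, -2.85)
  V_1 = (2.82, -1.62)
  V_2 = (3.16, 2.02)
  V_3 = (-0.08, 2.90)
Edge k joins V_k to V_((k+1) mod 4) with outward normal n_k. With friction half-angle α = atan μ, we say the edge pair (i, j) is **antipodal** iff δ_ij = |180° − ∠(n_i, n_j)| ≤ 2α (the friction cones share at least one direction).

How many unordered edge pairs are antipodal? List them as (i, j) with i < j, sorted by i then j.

α = atan 0.8 = 38.66°;  2α = 77.32°
n_0 = (+0.2709, -0.9626)
n_1 = (+0.9957, -0.0930)
n_2 = (+0.2621, +0.9650)
n_3 = (-0.9688, +0.2477)
  (0,1): δ = 111.06°  ·
  (0,2): δ = 30.92°  ✓
  (0,3): δ = 59.94°  ✓
  (1,2): δ = 99.86°  ·
  (1,3): δ = 9.00°  ✓
  (2,3): δ = 89.15°  ·
antipodal pairs: 3

count = 3; pairs: (0,2), (0,3), (1,3)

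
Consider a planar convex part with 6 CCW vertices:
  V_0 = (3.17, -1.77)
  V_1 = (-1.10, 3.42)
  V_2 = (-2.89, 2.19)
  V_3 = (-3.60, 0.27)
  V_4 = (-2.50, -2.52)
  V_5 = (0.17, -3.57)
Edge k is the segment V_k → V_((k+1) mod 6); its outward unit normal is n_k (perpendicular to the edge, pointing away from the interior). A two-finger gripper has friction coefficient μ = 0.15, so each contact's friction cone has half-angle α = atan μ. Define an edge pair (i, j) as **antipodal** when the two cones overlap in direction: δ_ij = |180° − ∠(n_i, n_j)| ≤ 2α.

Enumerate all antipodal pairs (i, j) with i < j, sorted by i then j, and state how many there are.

count = 1; pairs: (1,5)

α = atan 0.15 = 8.53°;  2α = 17.06°
n_0 = (+0.7722, +0.6353)
n_1 = (-0.5663, +0.8242)
n_2 = (-0.9379, +0.3468)
n_3 = (-0.9303, -0.3668)
n_4 = (-0.3660, -0.9306)
n_5 = (+0.5145, -0.8575)
  (0,1): δ = 94.95°  ·
  (0,2): δ = 59.74°  ·
  (0,3): δ = 17.93°  ·
  (0,4): δ = 29.09°  ·
  (0,5): δ = 81.52°  ·
  (1,2): δ = 144.79°  ·
  (1,3): δ = 102.98°  ·
  (1,4): δ = 55.96°  ·
  (1,5): δ = 3.53°  ✓
  (2,3): δ = 138.19°  ·
  (2,4): δ = 91.17°  ·
  (2,5): δ = 38.74°  ·
  (3,4): δ = 132.99°  ·
  (3,5): δ = 80.55°  ·
  (4,5): δ = 127.57°  ·
antipodal pairs: 1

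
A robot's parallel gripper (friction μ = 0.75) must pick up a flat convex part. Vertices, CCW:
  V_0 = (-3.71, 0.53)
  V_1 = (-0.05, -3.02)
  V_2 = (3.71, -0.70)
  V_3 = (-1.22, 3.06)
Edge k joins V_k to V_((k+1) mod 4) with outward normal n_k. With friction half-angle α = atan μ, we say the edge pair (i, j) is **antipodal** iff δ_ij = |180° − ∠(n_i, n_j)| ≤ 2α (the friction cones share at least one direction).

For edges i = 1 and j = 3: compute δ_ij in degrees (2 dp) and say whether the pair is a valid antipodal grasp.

α = atan 0.75 = 36.87°;  2α = 73.74°
edge 1: e_1 = (+3.76, +2.32);  n_1 = (+0.5251, -0.8510)
edge 3: e_3 = (-2.49, -2.53);  n_3 = (-0.7127, +0.7015)
∠(n_1, n_3) = 166.22°
δ = |180° − 166.22°| = 13.78°
13.78° ≤ 2α = 73.74°  →  valid

δ = 13.78°, valid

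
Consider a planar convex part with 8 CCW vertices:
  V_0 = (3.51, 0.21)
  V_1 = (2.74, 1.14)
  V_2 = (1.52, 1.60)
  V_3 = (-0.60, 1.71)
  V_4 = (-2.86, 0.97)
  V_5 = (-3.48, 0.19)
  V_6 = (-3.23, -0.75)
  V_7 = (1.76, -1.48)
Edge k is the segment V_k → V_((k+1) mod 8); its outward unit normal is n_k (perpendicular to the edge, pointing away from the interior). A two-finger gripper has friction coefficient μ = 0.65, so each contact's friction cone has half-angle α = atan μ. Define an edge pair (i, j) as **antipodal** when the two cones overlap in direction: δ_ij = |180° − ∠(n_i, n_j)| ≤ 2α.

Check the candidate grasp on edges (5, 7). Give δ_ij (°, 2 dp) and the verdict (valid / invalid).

α = atan 0.65 = 33.02°;  2α = 66.05°
edge 5: e_5 = (+0.25, -0.94);  n_5 = (-0.9664, -0.2570)
edge 7: e_7 = (+1.75, +1.69);  n_7 = (+0.6947, -0.7193)
∠(n_5, n_7) = 119.11°
δ = |180° − 119.11°| = 60.89°
60.89° ≤ 2α = 66.05°  →  valid

δ = 60.89°, valid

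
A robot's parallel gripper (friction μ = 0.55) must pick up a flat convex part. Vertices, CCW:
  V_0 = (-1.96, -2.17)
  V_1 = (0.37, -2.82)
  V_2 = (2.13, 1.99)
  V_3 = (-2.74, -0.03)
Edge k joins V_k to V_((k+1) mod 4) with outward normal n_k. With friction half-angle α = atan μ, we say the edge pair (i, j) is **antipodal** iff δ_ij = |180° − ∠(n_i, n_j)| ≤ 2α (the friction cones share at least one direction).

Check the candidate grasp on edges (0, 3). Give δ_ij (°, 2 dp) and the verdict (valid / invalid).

δ = 125.61°, invalid

α = atan 0.55 = 28.81°;  2α = 57.62°
edge 0: e_0 = (+2.33, -0.65);  n_0 = (-0.2687, -0.9632)
edge 3: e_3 = (+0.78, -2.14);  n_3 = (-0.9395, -0.3424)
∠(n_0, n_3) = 54.39°
δ = |180° − 54.39°| = 125.61°
125.61° > 2α = 57.62°  →  invalid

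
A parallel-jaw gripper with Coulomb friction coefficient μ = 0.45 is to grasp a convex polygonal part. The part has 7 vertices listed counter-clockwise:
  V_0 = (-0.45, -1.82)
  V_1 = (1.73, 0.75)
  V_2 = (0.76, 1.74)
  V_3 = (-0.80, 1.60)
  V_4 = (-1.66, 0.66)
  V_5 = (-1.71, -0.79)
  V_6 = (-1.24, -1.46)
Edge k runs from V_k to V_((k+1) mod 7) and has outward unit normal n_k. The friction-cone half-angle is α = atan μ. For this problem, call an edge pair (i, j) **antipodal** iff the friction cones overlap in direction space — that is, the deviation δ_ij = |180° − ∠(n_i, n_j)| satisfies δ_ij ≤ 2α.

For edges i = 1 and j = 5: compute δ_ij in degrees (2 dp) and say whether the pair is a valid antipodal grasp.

δ = 9.37°, valid

α = atan 0.45 = 24.23°;  2α = 48.46°
edge 1: e_1 = (-0.97, +0.99);  n_1 = (+0.7143, +0.6999)
edge 5: e_5 = (+0.47, -0.67);  n_5 = (-0.8187, -0.5743)
∠(n_1, n_5) = 170.63°
δ = |180° − 170.63°| = 9.37°
9.37° ≤ 2α = 48.46°  →  valid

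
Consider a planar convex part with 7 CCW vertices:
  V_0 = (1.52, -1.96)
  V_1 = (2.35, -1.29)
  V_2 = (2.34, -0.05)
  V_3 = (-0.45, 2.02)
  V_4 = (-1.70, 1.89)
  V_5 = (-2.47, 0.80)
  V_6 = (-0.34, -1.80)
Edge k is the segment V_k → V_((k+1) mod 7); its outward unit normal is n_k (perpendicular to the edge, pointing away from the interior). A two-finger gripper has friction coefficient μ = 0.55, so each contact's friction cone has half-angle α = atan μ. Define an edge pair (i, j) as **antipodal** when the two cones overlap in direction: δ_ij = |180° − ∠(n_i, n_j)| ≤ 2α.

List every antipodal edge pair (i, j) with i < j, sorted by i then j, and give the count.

α = atan 0.55 = 28.81°;  2α = 57.62°
n_0 = (+0.6281, -0.7781)
n_1 = (+1.0000, +0.0081)
n_2 = (+0.5958, +0.8031)
n_3 = (-0.1034, +0.9946)
n_4 = (-0.8168, +0.5770)
n_5 = (-0.7736, -0.6337)
n_6 = (-0.0857, -0.9963)
  (0,1): δ = 128.45°  ·
  (0,2): δ = 75.48°  ·
  (0,3): δ = 32.97°  ✓
  (0,4): δ = 15.85°  ✓
  (0,5): δ = 90.41°  ·
  (0,6): δ = 136.17°  ·
  (1,2): δ = 127.04°  ·
  (1,3): δ = 84.52°  ·
  (1,4): δ = 35.70°  ✓
  (1,5): δ = 38.86°  ✓
  (1,6): δ = 84.62°  ·
  (2,3): δ = 137.49°  ·
  (2,4): δ = 88.67°  ·
  (2,5): δ = 14.10°  ✓
  (2,6): δ = 31.66°  ✓
  (3,4): δ = 131.18°  ·
  (3,5): δ = 56.61°  ✓
  (3,6): δ = 10.85°  ✓
  (4,5): δ = 105.44°  ·
  (4,6): δ = 59.68°  ·
  (5,6): δ = 134.24°  ·
antipodal pairs: 8

count = 8; pairs: (0,3), (0,4), (1,4), (1,5), (2,5), (2,6), (3,5), (3,6)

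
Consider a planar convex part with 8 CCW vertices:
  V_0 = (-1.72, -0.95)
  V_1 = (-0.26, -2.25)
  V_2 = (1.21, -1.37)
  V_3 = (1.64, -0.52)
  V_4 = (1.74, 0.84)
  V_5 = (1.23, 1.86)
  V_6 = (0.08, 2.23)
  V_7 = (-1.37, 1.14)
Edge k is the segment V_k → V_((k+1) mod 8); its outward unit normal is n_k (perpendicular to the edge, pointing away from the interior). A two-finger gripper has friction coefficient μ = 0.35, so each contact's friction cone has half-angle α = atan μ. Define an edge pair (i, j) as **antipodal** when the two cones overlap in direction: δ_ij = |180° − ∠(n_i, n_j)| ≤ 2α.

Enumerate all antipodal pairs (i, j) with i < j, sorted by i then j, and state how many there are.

α = atan 0.35 = 19.29°;  2α = 38.58°
n_0 = (-0.6650, -0.7468)
n_1 = (+0.5136, -0.8580)
n_2 = (+0.8923, -0.4514)
n_3 = (+0.9973, -0.0733)
n_4 = (+0.8944, +0.4472)
n_5 = (+0.3063, +0.9519)
n_6 = (-0.6009, +0.7993)
n_7 = (-0.9863, +0.1652)
  (0,1): δ = 107.41°  ·
  (0,2): δ = 75.15°  ·
  (0,3): δ = 52.52°  ·
  (0,4): δ = 21.75°  ✓
  (0,5): δ = 23.85°  ✓
  (0,6): δ = 78.62°  ·
  (0,7): δ = 122.18°  ·
  (1,2): δ = 147.74°  ·
  (1,3): δ = 125.11°  ·
  (1,4): δ = 94.34°  ·
  (1,5): δ = 48.74°  ·
  (1,6): δ = 6.03°  ✓
  (1,7): δ = 49.59°  ·
  (2,3): δ = 157.37°  ·
  (2,4): δ = 126.60°  ·
  (2,5): δ = 81.00°  ·
  (2,6): δ = 26.23°  ✓
  (2,7): δ = 17.33°  ✓
  (3,4): δ = 149.23°  ·
  (3,5): δ = 103.63°  ·
  (3,6): δ = 48.86°  ·
  (3,7): δ = 5.30°  ✓
  (4,5): δ = 134.40°  ·
  (4,6): δ = 79.63°  ·
  (4,7): δ = 36.07°  ✓
  (5,6): δ = 125.23°  ·
  (5,7): δ = 81.67°  ·
  (6,7): δ = 136.44°  ·
antipodal pairs: 7

count = 7; pairs: (0,4), (0,5), (1,6), (2,6), (2,7), (3,7), (4,7)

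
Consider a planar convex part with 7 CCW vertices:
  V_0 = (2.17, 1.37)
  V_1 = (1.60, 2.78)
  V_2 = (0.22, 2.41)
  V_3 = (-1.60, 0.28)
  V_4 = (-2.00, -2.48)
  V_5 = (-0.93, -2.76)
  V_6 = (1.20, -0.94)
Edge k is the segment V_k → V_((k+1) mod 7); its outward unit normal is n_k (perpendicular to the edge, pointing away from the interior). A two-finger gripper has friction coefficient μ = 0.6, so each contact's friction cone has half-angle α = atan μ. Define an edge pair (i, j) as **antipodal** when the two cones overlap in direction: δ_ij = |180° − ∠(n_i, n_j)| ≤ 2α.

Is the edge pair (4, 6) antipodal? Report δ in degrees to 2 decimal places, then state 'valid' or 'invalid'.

α = atan 0.6 = 30.96°;  2α = 61.93°
edge 4: e_4 = (+1.07, -0.28);  n_4 = (-0.2532, -0.9674)
edge 6: e_6 = (+0.97, +2.31);  n_6 = (+0.9220, -0.3872)
∠(n_4, n_6) = 81.89°
δ = |180° − 81.89°| = 98.11°
98.11° > 2α = 61.93°  →  invalid

δ = 98.11°, invalid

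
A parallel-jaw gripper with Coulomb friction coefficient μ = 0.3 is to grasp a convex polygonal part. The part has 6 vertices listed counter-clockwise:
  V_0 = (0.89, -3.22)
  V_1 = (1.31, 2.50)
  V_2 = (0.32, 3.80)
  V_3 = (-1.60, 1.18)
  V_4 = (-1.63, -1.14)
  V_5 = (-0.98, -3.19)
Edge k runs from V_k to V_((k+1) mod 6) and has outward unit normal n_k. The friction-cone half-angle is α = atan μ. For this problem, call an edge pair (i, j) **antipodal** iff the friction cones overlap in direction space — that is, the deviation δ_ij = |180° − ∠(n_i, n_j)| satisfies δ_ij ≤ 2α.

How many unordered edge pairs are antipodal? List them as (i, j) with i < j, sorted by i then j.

count = 4; pairs: (0,2), (0,3), (0,4), (1,4)

α = atan 0.3 = 16.70°;  2α = 33.40°
n_0 = (+0.9973, -0.0732)
n_1 = (+0.7956, +0.6059)
n_2 = (-0.8066, +0.5911)
n_3 = (-0.9999, +0.0129)
n_4 = (-0.9532, -0.3022)
n_5 = (-0.0160, -0.9999)
  (0,1): δ = 138.51°  ·
  (0,2): δ = 32.04°  ✓
  (0,3): δ = 3.46°  ✓
  (0,4): δ = 21.79°  ✓
  (0,5): δ = 93.28°  ·
  (1,2): δ = 73.53°  ·
  (1,3): δ = 38.03°  ·
  (1,4): δ = 19.70°  ✓
  (1,5): δ = 51.79°  ·
  (2,3): δ = 144.51°  ·
  (2,4): δ = 126.17°  ·
  (2,5): δ = 54.68°  ·
  (3,4): δ = 161.67°  ·
  (3,5): δ = 90.18°  ·
  (4,5): δ = 108.51°  ·
antipodal pairs: 4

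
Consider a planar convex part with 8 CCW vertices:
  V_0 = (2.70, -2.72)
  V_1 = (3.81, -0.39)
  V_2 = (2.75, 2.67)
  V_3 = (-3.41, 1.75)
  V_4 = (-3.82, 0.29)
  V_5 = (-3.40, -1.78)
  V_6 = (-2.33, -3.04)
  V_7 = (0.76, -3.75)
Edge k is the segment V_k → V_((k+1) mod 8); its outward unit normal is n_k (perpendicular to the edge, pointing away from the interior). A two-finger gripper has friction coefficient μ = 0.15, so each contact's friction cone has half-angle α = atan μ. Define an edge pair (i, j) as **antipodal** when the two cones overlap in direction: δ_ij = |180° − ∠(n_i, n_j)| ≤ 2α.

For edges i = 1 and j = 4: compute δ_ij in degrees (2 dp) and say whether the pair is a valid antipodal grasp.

δ = 7.64°, valid

α = atan 0.15 = 8.53°;  2α = 17.06°
edge 1: e_1 = (-1.06, +3.06);  n_1 = (+0.9449, +0.3273)
edge 4: e_4 = (+0.42, -2.07);  n_4 = (-0.9800, -0.1988)
∠(n_1, n_4) = 172.36°
δ = |180° − 172.36°| = 7.64°
7.64° ≤ 2α = 17.06°  →  valid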